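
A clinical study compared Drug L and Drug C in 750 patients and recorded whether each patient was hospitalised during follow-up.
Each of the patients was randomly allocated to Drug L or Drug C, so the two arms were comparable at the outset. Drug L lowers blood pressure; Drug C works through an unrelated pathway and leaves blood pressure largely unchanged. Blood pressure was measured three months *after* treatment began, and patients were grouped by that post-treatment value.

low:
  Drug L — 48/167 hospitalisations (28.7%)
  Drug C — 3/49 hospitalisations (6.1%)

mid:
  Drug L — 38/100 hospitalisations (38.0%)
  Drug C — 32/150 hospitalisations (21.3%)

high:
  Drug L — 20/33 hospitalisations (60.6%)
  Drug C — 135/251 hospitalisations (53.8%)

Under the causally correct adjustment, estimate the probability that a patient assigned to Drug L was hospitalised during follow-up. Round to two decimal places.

0.35

Blood pressure is recorded after the drug and is itself shifted by it — it sits on the causal path from drug to outcome. Conditioning on a mediator would strip out part of the effect we want; the pooled comparison gives the total causal effect.
So P(outcome | do(Drug L)) is just the pooled rate for Drug L: 106/300 = 0.353.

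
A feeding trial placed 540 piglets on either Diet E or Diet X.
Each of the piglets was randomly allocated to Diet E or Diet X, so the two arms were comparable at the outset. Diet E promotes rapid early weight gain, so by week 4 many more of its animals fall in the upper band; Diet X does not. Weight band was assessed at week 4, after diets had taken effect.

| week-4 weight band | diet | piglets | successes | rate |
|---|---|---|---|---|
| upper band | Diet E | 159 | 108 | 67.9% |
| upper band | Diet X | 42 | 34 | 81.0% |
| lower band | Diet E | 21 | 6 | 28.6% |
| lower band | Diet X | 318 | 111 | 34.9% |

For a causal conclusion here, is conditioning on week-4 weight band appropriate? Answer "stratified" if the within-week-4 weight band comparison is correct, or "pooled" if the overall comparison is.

The distribution of week-4 weight band is itself part of what the diet does — it is an intermediate outcome. Holding it fixed would remove that part of the effect; the total effect is the pooled difference.
Pooled: Diet E 63.3% vs Diet X 40.3%; Diet E is higher overall.

pooled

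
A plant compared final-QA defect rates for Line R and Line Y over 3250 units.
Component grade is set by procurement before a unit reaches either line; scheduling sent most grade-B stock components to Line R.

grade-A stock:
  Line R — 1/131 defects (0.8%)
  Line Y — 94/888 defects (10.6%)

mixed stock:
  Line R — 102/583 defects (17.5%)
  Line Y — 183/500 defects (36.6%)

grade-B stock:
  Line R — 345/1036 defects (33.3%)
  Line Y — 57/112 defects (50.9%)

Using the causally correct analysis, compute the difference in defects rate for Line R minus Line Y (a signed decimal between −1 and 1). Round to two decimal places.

Component grade differs across lines for reasons unrelated to any effect of the line itself, and it separately predicts the outcome — a classic confounder. We must compare within component grade levels.
Adjusting over the population distribution of component grade: 0.314·(0.008−0.106) + 0.333·(0.175−0.366) + 0.353·(0.333−0.509) = -0.157.

-0.16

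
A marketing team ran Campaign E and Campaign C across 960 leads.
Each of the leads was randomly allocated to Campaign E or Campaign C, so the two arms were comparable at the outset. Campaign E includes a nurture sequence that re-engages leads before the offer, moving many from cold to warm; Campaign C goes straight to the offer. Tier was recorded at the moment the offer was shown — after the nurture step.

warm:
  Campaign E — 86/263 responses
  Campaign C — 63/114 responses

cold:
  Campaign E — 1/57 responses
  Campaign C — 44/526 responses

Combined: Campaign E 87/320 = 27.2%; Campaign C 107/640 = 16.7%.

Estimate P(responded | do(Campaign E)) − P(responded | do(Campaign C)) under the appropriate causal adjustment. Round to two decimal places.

+0.10

The stratified and pooled comparisons disagree (Campaign C wins within each engagement tier; Campaign E wins overall), so the answer turns on the causal role of engagement tier.
Engagement tier lies on the pathway campaign → engagement tier → outcome, so adjusting for it blocks the indirect effect. For the total causal effect of campaign, use the unadjusted pooled rates.
The causal difference is the pooled difference: 0.272 − 0.167 = +0.105.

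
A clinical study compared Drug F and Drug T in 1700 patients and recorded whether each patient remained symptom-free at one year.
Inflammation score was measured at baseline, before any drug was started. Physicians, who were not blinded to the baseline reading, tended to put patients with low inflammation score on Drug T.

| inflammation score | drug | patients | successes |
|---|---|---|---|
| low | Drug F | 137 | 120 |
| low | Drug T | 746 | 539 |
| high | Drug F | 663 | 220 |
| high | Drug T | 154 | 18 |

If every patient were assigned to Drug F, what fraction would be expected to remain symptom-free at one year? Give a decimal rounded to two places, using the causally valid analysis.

0.61

The inflammation score-specific comparison favours Drug F throughout, but the pooled figures favour Drug T. The question is whether to condition on inflammation score.
The imbalance in inflammation score arose from how patients were allocated, not from anything the drug did; and inflammation score independently affects the outcome. The pooled gap is confounded — condition on inflammation score.
Standardising Drug F to the population inflammation score mix: 0.519·120/137 + 0.481·220/663 = 0.614.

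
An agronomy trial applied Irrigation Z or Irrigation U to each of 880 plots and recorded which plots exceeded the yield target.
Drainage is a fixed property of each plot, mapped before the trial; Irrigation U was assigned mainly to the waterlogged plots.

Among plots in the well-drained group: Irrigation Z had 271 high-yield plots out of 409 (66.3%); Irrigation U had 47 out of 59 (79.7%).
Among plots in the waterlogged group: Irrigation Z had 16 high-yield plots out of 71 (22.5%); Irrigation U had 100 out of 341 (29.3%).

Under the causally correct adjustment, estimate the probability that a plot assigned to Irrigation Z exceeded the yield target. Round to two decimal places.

The stratified and pooled comparisons disagree (Irrigation U wins within each field drainage; Irrigation Z wins overall), so the answer turns on the causal role of field drainage.
Field drainage satisfies the back-door criterion: it is not a descendant of the irrigation, and it blocks the spurious path from irrigation to outcome. Adjusting for it (i.e., using the within-field drainage rates) gives the causal effect.
Standardising Irrigation Z to the population field drainage mix: 0.532·271/409 + 0.468·16/71 = 0.458.

0.46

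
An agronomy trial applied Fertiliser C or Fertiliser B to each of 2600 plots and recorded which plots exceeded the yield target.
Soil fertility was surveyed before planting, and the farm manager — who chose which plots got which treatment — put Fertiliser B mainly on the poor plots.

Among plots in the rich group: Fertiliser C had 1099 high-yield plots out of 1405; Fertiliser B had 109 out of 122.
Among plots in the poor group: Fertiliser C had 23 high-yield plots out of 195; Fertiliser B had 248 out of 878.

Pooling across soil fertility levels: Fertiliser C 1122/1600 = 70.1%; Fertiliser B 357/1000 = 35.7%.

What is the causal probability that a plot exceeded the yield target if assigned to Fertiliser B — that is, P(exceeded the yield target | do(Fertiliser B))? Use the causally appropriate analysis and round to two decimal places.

0.64

Within every soil fertility level Fertiliser B has the higher rate, yet pooled Fertiliser C does — Simpson's reversal.
Nothing the fertiliser does changes soil fertility; the imbalance is an allocation artefact. With soil fertility also predicting the outcome, the pooled figure is confounded, and the within-stratum comparison is the causal one.
Standardising Fertiliser B to the population soil fertility mix: 0.587·109/122 + 0.413·248/878 = 0.641.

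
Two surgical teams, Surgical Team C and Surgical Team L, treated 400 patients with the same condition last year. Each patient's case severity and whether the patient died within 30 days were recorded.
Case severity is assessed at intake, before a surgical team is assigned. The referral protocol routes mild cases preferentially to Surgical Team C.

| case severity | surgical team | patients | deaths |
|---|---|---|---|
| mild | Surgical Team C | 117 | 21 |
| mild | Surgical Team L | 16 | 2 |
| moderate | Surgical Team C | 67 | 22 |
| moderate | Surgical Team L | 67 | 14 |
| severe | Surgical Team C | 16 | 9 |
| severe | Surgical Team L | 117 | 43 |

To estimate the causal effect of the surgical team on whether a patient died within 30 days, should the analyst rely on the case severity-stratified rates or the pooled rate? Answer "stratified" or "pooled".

stratified

Surgical Team L is lower inside every case severity stratum but Surgical Team C is lower in aggregate. Whether to stratify depends on how case severity relates to the surgical team.
Case severity is set before the surgical team has any effect — it is not caused by the surgical team — and it independently drives the outcome. That makes it a confounder, so the causal comparison is within case severity levels.
Within each level — mild: 17.9% vs 12.5%; moderate: 32.8% vs 20.9%; severe: 56.2% vs 36.8% — Surgical Team L is lower every time.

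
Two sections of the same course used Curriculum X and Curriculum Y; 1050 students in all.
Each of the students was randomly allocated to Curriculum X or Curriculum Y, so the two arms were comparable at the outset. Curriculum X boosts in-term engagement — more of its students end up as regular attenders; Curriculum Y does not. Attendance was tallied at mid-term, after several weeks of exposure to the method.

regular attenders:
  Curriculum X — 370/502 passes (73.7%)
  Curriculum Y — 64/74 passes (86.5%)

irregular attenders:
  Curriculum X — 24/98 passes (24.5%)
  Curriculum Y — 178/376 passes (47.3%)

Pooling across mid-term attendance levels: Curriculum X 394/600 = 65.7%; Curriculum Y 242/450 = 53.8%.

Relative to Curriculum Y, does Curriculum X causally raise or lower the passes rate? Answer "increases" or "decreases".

increases

Stratifying would compare teaching methods among students the teaching methods themselves sorted into mid-term attendance groups — a form of selection on an intermediate. The unconditioned pooled rates give the total causal effect.
Pooled: Curriculum X 65.7% vs Curriculum Y 53.8%; Curriculum X is higher overall.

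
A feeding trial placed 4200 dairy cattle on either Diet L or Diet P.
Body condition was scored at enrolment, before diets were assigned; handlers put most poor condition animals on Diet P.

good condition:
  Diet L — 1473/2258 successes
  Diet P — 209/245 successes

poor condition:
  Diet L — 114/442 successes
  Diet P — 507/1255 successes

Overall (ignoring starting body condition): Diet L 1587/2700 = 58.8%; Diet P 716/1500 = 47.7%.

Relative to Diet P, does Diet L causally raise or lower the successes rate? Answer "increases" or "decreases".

Starting body condition is set before the diet has any effect — it is not caused by the diet — and it independently drives the outcome. That makes it a confounder, so the causal comparison is within starting body condition levels.
Within each level — good condition: 65.2% vs 85.3%; poor condition: 25.8% vs 40.4% — Diet P is higher every time.

decreases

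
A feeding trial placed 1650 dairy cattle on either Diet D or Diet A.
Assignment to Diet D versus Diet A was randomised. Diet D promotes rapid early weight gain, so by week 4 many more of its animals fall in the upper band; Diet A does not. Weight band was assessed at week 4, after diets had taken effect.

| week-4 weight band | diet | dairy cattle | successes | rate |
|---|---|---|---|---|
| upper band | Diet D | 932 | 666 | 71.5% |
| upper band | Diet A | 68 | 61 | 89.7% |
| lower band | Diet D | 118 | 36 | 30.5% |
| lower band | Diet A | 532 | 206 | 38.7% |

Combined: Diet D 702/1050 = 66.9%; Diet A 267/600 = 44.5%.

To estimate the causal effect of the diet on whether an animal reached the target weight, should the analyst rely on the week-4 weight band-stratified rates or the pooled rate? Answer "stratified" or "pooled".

The week-4 weight band-specific comparison favours Diet A throughout, but the pooled figures favour Diet D. The question is whether to condition on week-4 weight band.
Because the diet influences week-4 weight band, week-4 weight band is a post-treatment mediator, not a confounder. Stratifying on it would bias the estimate; the causal effect is the crude pooled difference.
Pooled: Diet D 66.9% vs Diet A 44.5%; Diet D is higher overall.

pooled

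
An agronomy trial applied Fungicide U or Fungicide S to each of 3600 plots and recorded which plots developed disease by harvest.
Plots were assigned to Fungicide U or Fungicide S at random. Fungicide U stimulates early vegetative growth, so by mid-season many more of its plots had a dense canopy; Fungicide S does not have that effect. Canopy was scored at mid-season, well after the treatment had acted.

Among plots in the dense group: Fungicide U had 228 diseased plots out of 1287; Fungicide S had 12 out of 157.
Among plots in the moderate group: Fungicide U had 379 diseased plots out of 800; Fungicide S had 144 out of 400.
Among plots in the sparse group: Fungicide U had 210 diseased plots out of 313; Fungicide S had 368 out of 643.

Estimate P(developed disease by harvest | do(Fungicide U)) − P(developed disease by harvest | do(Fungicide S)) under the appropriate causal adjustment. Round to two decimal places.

Mid-season canopy is recorded after the fungicide and is itself shifted by it — it sits on the causal path from fungicide to outcome. Conditioning on a mediator would strip out part of the effect we want; the pooled comparison gives the total causal effect.
The causal difference is the pooled difference: 0.340 − 0.437 = -0.096.

-0.10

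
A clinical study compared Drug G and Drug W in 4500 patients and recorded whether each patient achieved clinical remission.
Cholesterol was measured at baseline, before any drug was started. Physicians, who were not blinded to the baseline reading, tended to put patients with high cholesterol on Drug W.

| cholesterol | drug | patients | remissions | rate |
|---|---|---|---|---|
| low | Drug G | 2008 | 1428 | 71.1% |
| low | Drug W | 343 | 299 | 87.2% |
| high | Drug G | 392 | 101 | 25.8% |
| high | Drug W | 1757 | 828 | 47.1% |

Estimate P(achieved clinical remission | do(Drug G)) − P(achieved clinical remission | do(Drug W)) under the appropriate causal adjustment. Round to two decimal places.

Cholesterol satisfies the back-door criterion: it is not a descendant of the drug, and it blocks the spurious path from drug to outcome. Adjusting for it (i.e., using the within-cholesterol rates) gives the causal effect.
Adjusting over the population distribution of cholesterol: 0.522·(0.711−0.872) + 0.478·(0.258−0.471) = -0.186.

-0.19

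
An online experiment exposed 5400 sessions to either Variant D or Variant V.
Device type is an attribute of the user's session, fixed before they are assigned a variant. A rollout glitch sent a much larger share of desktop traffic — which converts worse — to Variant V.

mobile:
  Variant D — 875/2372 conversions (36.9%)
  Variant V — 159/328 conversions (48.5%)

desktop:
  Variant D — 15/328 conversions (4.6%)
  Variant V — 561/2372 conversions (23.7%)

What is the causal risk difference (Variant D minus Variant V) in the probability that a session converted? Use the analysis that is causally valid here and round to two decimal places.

Device type is set before the variant has any effect — it is not caused by the variant — and it independently drives the outcome. That makes it a confounder, so the causal comparison is within device type levels.
Adjusting over the population distribution of device type: 0.500·(0.369−0.485) + 0.500·(0.046−0.237) = -0.153.

-0.15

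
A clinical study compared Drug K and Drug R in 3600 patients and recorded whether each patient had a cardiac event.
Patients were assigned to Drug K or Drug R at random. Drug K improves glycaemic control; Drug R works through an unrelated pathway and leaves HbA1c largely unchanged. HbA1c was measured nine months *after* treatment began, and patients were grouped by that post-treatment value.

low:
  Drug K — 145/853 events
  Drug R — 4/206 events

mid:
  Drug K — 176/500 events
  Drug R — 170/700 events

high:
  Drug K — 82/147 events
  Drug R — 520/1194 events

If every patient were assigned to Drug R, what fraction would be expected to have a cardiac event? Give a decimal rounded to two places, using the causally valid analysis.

0.33

Because the drug influences HbA1c, HbA1c is a post-treatment mediator, not a confounder. Stratifying on it would bias the estimate; the causal effect is the crude pooled difference.
So P(outcome | do(Drug R)) is just the pooled rate for Drug R: 694/2100 = 0.330.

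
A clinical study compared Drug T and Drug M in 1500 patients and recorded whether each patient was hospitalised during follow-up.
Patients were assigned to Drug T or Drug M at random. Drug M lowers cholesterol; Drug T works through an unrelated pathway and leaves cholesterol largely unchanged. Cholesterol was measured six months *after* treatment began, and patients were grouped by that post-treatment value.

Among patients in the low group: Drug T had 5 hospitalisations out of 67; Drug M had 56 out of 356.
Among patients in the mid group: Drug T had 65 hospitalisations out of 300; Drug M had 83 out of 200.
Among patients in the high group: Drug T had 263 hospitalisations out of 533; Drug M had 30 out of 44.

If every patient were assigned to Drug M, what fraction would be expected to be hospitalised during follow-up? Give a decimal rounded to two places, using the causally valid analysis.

0.28

Cholesterol lies on the pathway drug → cholesterol → outcome, so adjusting for it blocks the indirect effect. For the total causal effect of drug, use the unadjusted pooled rates.
So P(outcome | do(Drug M)) is just the pooled rate for Drug M: 169/600 = 0.282.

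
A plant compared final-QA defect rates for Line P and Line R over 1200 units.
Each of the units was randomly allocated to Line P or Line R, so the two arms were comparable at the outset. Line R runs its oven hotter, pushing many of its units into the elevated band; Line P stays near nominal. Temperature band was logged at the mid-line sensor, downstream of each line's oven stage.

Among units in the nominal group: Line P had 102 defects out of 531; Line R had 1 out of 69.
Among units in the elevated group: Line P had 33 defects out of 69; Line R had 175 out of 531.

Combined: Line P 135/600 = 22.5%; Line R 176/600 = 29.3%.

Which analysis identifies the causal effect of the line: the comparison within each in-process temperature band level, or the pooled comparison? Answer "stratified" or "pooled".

Within every in-process temperature band level Line R has the lower rate, yet pooled Line P does — Simpson's reversal.
The distribution of in-process temperature band is itself part of what the line does — it is an intermediate outcome. Holding it fixed would remove that part of the effect; the total effect is the pooled difference.
Pooled: Line P 22.5% vs Line R 29.3%; Line P is lower overall.

pooled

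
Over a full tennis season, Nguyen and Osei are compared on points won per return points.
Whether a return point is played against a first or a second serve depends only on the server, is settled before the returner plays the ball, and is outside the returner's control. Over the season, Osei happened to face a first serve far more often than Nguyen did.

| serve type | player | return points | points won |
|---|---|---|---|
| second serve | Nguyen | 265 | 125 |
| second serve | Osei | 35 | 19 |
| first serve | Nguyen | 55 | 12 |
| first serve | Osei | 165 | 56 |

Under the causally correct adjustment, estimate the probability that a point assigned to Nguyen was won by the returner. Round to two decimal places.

Within every serve type level Osei has the higher rate, yet pooled Nguyen does — Simpson's reversal.
Here serve type is a common cause — it drives both which player a case falls under and the outcome. The crude comparison mixes populations; the stratum-specific rates are the causally relevant ones.
Standardising Nguyen to the population serve type mix: 0.577·125/265 + 0.423·12/55 = 0.364.

0.36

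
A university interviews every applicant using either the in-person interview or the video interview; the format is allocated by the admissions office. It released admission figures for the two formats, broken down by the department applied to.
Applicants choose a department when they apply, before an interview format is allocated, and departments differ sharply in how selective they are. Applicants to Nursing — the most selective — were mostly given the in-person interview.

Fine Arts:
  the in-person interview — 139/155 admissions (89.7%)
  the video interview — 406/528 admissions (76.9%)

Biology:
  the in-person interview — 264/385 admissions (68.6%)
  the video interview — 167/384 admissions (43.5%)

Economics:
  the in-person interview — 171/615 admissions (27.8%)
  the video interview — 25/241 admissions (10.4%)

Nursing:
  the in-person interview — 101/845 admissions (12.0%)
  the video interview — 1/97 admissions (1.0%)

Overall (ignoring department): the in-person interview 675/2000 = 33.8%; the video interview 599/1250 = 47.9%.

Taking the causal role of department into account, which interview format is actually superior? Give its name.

the in-person interview

Since department is a pre-existing factor (not a product of the interview format) and it affects the outcome on its own, it is a confounder. The stratified rates, not the pooled rate, identify the causal effect.
Within each level — Fine Arts: 89.7% vs 76.9%; Biology: 68.6% vs 43.5%; Economics: 27.8% vs 10.4%; Nursing: 12.0% vs 1.0% — the in-person interview is higher every time.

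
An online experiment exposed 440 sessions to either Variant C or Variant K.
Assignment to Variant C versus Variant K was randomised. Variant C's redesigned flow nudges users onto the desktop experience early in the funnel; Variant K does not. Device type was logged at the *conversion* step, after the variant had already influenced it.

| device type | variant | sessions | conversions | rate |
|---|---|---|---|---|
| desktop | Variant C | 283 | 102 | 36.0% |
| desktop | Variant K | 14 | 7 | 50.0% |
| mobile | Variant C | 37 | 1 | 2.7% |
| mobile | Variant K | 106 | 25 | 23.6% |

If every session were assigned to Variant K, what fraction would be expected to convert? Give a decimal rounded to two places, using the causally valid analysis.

The distribution of device type is itself part of what the variant does — it is an intermediate outcome. Holding it fixed would remove that part of the effect; the total effect is the pooled difference.
So P(outcome | do(Variant K)) is just the pooled rate for Variant K: 32/120 = 0.267.

0.27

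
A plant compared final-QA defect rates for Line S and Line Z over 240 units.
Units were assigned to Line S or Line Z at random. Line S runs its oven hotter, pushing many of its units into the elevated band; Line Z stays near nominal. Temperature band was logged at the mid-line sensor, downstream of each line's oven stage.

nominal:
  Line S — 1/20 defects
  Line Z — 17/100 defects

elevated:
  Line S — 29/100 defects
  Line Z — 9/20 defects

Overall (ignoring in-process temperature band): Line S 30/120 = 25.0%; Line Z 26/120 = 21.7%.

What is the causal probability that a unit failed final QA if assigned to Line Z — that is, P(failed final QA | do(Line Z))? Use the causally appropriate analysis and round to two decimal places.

In-process temperature band is downstream of the line. One should not condition on a consequence of treatment, so the overall rates are the right comparison.
So P(outcome | do(Line Z)) is just the pooled rate for Line Z: 26/120 = 0.217.

0.22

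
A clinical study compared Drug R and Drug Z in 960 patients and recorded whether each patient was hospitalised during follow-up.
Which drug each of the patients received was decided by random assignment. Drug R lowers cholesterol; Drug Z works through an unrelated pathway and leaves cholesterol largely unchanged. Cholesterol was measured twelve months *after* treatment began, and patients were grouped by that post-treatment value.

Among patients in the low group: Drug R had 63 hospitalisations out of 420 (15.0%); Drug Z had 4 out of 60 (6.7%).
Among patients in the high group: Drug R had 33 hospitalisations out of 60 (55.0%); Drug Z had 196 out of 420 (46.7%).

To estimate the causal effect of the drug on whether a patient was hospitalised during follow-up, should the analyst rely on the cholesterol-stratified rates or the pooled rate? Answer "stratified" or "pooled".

The distribution of cholesterol is itself part of what the drug does — it is an intermediate outcome. Holding it fixed would remove that part of the effect; the total effect is the pooled difference.
Pooled: Drug R 20.0% vs Drug Z 41.7%; Drug R is lower overall.

pooled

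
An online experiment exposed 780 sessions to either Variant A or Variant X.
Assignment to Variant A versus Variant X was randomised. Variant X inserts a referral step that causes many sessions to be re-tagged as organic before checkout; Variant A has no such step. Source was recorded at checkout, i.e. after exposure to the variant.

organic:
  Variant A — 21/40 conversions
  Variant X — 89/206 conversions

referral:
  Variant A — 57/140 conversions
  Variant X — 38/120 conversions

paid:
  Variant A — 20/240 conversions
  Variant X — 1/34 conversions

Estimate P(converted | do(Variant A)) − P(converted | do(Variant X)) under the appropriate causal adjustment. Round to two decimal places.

-0.12

Because the variant influences traffic source, traffic source is a post-treatment mediator, not a confounder. Stratifying on it would bias the estimate; the causal effect is the crude pooled difference.
The causal difference is the pooled difference: 0.233 − 0.356 = -0.122.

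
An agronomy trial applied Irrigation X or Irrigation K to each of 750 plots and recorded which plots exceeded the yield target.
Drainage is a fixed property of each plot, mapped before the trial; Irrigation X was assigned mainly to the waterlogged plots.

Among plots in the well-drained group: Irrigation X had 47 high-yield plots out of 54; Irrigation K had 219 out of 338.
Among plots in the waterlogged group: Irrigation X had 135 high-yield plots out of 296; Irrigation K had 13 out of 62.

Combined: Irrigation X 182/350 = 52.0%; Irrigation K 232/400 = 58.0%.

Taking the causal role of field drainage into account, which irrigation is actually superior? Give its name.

Irrigation X

The field drainage-specific comparison favours Irrigation X throughout, but the pooled figures favour Irrigation K. The question is whether to condition on field drainage.
Field drainage differs across irrigations for reasons unrelated to any effect of the irrigation itself, and it separately predicts the outcome — a classic confounder. We must compare within field drainage levels.
Within each level — well-drained: 87.0% vs 64.8%; waterlogged: 45.6% vs 21.0% — Irrigation X is higher every time.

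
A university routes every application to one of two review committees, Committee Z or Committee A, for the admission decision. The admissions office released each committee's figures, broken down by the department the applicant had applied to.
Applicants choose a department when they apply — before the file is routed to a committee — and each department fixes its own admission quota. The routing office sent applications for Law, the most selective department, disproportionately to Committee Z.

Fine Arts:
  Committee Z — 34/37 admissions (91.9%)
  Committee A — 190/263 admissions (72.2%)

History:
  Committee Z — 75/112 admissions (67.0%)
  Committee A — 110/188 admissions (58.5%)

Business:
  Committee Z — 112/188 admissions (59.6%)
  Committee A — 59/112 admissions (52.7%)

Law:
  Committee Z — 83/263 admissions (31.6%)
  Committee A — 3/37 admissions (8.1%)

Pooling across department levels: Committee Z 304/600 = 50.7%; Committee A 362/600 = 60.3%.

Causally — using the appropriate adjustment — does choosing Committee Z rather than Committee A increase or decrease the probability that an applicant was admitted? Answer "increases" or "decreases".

The department-specific comparison favours Committee Z throughout, but the pooled figures favour Committee A. The question is whether to condition on department.
Department is set before the review committee has any effect — it is not caused by the review committee — and it independently drives the outcome. That makes it a confounder, so the causal comparison is within department levels.
Within each level — Fine Arts: 91.9% vs 72.2%; History: 67.0% vs 58.5%; Business: 59.6% vs 52.7%; Law: 31.6% vs 8.1% — Committee Z is higher every time.

increases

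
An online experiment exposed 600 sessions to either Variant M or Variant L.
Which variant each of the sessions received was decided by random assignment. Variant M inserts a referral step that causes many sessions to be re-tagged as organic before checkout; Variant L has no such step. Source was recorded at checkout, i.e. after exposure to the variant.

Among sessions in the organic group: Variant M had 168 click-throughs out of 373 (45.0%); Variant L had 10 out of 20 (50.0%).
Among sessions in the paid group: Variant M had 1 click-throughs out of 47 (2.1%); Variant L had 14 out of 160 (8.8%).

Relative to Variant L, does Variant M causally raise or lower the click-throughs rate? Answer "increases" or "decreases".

The distribution of traffic source is itself part of what the variant does — it is an intermediate outcome. Holding it fixed would remove that part of the effect; the total effect is the pooled difference.
Pooled: Variant M 40.2% vs Variant L 13.3%; Variant M is higher overall.

increases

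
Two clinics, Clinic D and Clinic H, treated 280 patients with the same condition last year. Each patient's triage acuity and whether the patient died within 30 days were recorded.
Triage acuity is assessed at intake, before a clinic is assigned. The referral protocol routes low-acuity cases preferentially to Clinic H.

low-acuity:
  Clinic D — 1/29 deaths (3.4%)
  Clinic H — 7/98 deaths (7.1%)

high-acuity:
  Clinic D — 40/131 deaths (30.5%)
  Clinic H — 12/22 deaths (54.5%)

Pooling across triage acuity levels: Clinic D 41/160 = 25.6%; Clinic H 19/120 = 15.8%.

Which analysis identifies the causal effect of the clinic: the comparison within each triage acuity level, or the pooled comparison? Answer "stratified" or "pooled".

Here triage acuity is a common cause — it drives both which clinic a case falls under and the outcome. The crude comparison mixes populations; the stratum-specific rates are the causally relevant ones.
Within each level — low-acuity: 3.4% vs 7.1%; high-acuity: 30.5% vs 54.5% — Clinic D is lower every time.

stratified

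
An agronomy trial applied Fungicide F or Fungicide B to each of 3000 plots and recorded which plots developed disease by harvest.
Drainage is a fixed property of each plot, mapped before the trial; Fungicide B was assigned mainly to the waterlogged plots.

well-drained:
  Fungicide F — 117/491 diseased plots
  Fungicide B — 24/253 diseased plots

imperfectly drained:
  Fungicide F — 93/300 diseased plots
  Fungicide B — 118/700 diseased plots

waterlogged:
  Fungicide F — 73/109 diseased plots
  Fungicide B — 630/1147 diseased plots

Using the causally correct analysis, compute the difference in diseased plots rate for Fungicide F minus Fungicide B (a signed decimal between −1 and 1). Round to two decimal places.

+0.13

Here field drainage is a common cause — it drives both which fungicide a case falls under and the outcome. The crude comparison mixes populations; the stratum-specific rates are the causally relevant ones.
Adjusting over the population distribution of field drainage: 0.248·(0.238−0.095) + 0.333·(0.310−0.169) + 0.419·(0.670−0.549) = +0.133.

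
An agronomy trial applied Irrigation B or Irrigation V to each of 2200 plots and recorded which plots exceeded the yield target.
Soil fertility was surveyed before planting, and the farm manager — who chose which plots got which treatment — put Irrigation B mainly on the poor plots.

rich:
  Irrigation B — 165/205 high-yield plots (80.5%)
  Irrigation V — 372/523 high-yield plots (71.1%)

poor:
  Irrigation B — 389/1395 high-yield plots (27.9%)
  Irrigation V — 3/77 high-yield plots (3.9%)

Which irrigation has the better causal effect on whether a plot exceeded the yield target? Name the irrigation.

Irrigation B

Since soil fertility is a pre-existing factor (not a product of the irrigation) and it affects the outcome on its own, it is a confounder. The stratified rates, not the pooled rate, identify the causal effect.
Within each level — rich: 80.5% vs 71.1%; poor: 27.9% vs 3.9% — Irrigation B is higher every time.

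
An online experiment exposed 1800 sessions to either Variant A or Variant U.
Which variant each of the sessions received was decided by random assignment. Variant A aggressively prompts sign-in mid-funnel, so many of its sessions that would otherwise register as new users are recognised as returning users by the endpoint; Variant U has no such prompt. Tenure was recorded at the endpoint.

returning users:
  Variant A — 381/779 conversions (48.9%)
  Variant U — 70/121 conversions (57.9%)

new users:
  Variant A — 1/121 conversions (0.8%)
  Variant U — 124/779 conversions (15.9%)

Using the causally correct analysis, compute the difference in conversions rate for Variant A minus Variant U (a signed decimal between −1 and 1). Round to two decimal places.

+0.21

The distribution of user tenure is itself part of what the variant does — it is an intermediate outcome. Holding it fixed would remove that part of the effect; the total effect is the pooled difference.
The causal difference is the pooled difference: 0.424 − 0.216 = +0.209.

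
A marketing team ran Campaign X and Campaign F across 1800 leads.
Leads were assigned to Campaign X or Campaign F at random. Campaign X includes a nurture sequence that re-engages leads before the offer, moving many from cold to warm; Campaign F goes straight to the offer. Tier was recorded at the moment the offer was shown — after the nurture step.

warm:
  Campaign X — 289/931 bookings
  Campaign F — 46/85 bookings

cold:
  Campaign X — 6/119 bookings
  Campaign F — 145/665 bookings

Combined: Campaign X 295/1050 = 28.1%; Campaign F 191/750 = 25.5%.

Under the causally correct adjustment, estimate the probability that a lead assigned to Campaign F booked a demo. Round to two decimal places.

0.25

Campaign F is higher inside every engagement tier stratum but Campaign X is higher in aggregate. Whether to stratify depends on how engagement tier relates to the campaign.
Engagement tier is downstream of the campaign. One should not condition on a consequence of treatment, so the overall rates are the right comparison.
So P(outcome | do(Campaign F)) is just the pooled rate for Campaign F: 191/750 = 0.255.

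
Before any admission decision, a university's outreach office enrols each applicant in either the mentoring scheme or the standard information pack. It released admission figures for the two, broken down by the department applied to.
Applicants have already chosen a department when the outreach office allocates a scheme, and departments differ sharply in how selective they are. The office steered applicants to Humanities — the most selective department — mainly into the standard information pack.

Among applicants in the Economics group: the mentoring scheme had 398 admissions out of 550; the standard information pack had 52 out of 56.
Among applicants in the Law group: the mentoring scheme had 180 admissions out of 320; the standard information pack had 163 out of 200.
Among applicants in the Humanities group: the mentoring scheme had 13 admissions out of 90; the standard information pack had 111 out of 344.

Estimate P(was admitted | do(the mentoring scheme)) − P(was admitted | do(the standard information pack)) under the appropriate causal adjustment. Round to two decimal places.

-0.21

the standard information pack is higher inside every department stratum but the mentoring scheme is higher in aggregate. Whether to stratify depends on how department relates to the outreach scheme.
Since department is a pre-existing factor (not a product of the outreach scheme) and it affects the outcome on its own, it is a confounder. The stratified rates, not the pooled rate, identify the causal effect.
Adjusting over the population distribution of department: 0.388·(0.724−0.929) + 0.333·(0.562−0.815) + 0.278·(0.144−0.323) = -0.213.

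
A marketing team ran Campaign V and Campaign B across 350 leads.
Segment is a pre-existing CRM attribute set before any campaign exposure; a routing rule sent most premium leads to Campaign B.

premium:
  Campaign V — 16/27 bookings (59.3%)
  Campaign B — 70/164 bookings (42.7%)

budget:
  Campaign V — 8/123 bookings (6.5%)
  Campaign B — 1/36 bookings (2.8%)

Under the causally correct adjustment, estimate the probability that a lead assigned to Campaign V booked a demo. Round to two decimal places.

The customer segment-specific comparison favours Campaign V throughout, but the pooled figures favour Campaign B. The question is whether to condition on customer segment.
Customer segment satisfies the back-door criterion: it is not a descendant of the campaign, and it blocks the spurious path from campaign to outcome. Adjusting for it (i.e., using the within-customer segment rates) gives the causal effect.
Standardising Campaign V to the population customer segment mix: 0.546·16/27 + 0.454·8/123 = 0.353.

0.35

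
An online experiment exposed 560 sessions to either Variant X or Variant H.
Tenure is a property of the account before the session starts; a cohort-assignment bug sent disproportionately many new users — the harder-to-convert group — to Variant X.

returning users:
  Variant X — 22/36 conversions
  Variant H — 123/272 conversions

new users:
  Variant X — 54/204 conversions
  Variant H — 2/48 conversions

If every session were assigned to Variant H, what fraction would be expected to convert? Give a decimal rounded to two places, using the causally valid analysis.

0.27

The imbalance in user tenure arose from how sessions were allocated, not from anything the variant did; and user tenure independently affects the outcome. The pooled gap is confounded — condition on user tenure.
Standardising Variant H to the population user tenure mix: 0.550·123/272 + 0.450·2/48 = 0.267.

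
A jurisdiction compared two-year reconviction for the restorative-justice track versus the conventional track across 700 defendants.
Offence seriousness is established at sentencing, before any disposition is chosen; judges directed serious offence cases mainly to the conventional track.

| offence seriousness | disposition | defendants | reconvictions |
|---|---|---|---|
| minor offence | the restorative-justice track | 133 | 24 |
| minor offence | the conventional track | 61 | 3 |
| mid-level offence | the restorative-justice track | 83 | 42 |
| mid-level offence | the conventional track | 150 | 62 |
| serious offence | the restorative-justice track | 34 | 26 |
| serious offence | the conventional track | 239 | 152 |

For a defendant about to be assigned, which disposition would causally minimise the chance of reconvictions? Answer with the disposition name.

The imbalance in offence seriousness arose from how defendants were allocated, not from anything the disposition did; and offence seriousness independently affects the outcome. The pooled gap is confounded — condition on offence seriousness.
Within each level — minor offence: 18.0% vs 4.9%; mid-level offence: 50.6% vs 41.3%; serious offence: 76.5% vs 63.6% — the conventional track is lower every time.

the conventional track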